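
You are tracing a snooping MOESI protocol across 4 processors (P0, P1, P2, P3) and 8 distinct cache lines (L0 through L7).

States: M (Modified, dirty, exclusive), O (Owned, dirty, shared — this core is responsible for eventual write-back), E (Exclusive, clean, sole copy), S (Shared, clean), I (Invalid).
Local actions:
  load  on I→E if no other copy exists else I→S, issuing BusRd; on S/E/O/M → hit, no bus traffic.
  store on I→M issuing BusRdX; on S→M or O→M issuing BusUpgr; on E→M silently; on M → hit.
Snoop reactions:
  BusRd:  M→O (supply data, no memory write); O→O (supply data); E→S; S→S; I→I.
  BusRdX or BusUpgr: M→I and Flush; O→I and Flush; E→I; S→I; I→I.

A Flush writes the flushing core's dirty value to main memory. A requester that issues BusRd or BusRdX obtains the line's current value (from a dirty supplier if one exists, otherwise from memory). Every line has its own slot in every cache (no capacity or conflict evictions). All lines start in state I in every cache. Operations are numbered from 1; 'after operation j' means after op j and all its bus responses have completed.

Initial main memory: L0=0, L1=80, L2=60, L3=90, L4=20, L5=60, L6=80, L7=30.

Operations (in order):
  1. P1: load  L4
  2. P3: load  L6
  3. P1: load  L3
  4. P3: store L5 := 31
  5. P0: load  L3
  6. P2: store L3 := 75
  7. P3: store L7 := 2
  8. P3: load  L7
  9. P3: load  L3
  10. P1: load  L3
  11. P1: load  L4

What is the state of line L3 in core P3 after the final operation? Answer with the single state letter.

  op1 P1: load  L4 → I/E/I/I on L4; bus BusRd; mem=20
  op2 P3: load  L6 → I/I/I/E on L6; bus BusRd; mem=80
  op3 P1: load  L3 → I/E/I/I on L3; bus BusRd; mem=90
  op4 P3: store L5 := 31 → I/I/I/M on L5; bus BusRdX; mem=60
  op5 P0: load  L3 → S/S/I/I on L3; bus BusRd; mem=90
  op6 P2: store L3 := 75 → I/I/M/I on L3; bus BusRdX; mem=90
  op7 P3: store L7 := 2 → I/I/I/M on L7; bus BusRdX; mem=30
  op8 P3: load  L7 → I/I/I/M on L7; bus (none); mem=30
  op9 P3: load  L3 → I/I/O/S on L3; bus BusRd; mem=90
  op10 P1: load  L3 → I/S/O/S on L3; bus BusRd; mem=90
  op11 P1: load  L4 → I/E/I/I on L4; bus (none); mem=20

state = S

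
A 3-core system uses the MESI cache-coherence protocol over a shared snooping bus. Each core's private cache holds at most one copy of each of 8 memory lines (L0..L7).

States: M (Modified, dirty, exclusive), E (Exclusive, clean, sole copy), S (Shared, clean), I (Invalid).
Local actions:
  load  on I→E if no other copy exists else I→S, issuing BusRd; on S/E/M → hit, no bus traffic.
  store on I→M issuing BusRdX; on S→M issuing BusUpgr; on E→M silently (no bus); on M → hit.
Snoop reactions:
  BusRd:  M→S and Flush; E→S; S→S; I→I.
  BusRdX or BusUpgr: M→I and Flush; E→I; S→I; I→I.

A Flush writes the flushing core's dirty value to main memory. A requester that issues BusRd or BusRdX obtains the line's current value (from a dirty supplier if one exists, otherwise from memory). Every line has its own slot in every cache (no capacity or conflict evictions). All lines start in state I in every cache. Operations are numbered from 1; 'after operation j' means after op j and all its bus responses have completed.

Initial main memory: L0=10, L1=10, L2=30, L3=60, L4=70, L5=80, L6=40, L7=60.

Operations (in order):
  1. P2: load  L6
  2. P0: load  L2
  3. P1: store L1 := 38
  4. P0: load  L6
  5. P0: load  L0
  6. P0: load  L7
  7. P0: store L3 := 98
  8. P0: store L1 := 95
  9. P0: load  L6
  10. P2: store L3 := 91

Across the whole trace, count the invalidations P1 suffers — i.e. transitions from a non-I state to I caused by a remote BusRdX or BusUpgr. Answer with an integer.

  op1 P2: load  L6 → I/I/E on L6; bus BusRd; mem=40
  op2 P0: load  L2 → E/I/I on L2; bus BusRd; mem=30
  op3 P1: store L1 := 38 → I/M/I on L1; bus BusRdX; mem=10
  op4 P0: load  L6 → S/I/S on L6; bus BusRd; mem=40
  op5 P0: load  L0 → E/I/I on L0; bus BusRd; mem=10
  op6 P0: load  L7 → E/I/I on L7; bus BusRd; mem=60
  op7 P0: store L3 := 98 → M/I/I on L3; bus BusRdX; mem=60
  op8 P0: store L1 := 95 → M/I/I on L1; bus BusRdX Flush; mem=38
  op9 P0: load  L6 → S/I/S on L6; bus (none); mem=40
  op10 P2: store L3 := 91 → I/I/M on L3; bus BusRdX Flush; mem=98

invalidations = 1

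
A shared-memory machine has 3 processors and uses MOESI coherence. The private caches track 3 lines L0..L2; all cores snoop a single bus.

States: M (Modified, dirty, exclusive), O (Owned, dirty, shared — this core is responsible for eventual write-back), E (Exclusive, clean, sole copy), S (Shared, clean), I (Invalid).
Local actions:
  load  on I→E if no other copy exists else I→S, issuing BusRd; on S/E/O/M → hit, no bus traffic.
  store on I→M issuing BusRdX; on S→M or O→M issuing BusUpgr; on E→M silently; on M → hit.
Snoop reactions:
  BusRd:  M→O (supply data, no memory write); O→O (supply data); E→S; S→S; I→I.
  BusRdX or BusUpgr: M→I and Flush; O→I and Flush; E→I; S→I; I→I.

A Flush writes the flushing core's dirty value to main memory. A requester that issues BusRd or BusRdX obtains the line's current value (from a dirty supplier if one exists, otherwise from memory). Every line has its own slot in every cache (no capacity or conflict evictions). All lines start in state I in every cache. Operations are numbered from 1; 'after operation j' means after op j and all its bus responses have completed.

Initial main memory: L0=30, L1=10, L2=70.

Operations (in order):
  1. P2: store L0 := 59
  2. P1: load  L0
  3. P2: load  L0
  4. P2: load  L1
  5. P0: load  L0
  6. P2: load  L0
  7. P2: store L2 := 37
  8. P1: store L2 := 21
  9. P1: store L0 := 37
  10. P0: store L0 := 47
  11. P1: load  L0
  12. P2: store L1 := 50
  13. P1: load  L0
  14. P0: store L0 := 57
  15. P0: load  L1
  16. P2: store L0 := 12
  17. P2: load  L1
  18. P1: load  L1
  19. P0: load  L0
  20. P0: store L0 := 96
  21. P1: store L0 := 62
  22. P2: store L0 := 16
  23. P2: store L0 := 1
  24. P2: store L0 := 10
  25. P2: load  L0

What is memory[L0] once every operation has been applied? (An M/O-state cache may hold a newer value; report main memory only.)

memory[L0] = 62

  op1 P2: store L0 := 59 → I/I/M on L0; bus BusRdX; mem=30
  op2 P1: load  L0 → I/S/O on L0; bus BusRd; mem=30
  op3 P2: load  L0 → I/S/O on L0; bus (none); mem=30
  op4 P2: load  L1 → I/I/E on L1; bus BusRd; mem=10
  op5 P0: load  L0 → S/S/O on L0; bus BusRd; mem=30
  op6 P2: load  L0 → S/S/O on L0; bus (none); mem=30
  op7 P2: store L2 := 37 → I/I/M on L2; bus BusRdX; mem=70
  op8 P1: store L2 := 21 → I/M/I on L2; bus BusRdX Flush; mem=37
  op9 P1: store L0 := 37 → I/M/I on L0; bus BusUpgr Flush; mem=59
  op10 P0: store L0 := 47 → M/I/I on L0; bus BusRdX Flush; mem=37
  op11 P1: load  L0 → O/S/I on L0; bus BusRd; mem=37
  op12 P2: store L1 := 50 → I/I/M on L1; bus (none); mem=10
  op13 P1: load  L0 → O/S/I on L0; bus (none); mem=37
  op14 P0: store L0 := 57 → M/I/I on L0; bus BusUpgr; mem=37
  op15 P0: load  L1 → S/I/O on L1; bus BusRd; mem=10
  op16 P2: store L0 := 12 → I/I/M on L0; bus BusRdX Flush; mem=57
  op17 P2: load  L1 → S/I/O on L1; bus (none); mem=10
  op18 P1: load  L1 → S/S/O on L1; bus BusRd; mem=10
  op19 P0: load  L0 → S/I/O on L0; bus BusRd; mem=57
  op20 P0: store L0 := 96 → M/I/I on L0; bus BusUpgr Flush; mem=12
  op21 P1: store L0 := 62 → I/M/I on L0; bus BusRdX Flush; mem=96
  op22 P2: store L0 := 16 → I/I/M on L0; bus BusRdX Flush; mem=62
  op23 P2: store L0 := 1 → I/I/M on L0; bus (none); mem=62
  op24 P2: store L0 := 10 → I/I/M on L0; bus (none); mem=62
  op25 P2: load  L0 → I/I/M on L0; bus (none); mem=62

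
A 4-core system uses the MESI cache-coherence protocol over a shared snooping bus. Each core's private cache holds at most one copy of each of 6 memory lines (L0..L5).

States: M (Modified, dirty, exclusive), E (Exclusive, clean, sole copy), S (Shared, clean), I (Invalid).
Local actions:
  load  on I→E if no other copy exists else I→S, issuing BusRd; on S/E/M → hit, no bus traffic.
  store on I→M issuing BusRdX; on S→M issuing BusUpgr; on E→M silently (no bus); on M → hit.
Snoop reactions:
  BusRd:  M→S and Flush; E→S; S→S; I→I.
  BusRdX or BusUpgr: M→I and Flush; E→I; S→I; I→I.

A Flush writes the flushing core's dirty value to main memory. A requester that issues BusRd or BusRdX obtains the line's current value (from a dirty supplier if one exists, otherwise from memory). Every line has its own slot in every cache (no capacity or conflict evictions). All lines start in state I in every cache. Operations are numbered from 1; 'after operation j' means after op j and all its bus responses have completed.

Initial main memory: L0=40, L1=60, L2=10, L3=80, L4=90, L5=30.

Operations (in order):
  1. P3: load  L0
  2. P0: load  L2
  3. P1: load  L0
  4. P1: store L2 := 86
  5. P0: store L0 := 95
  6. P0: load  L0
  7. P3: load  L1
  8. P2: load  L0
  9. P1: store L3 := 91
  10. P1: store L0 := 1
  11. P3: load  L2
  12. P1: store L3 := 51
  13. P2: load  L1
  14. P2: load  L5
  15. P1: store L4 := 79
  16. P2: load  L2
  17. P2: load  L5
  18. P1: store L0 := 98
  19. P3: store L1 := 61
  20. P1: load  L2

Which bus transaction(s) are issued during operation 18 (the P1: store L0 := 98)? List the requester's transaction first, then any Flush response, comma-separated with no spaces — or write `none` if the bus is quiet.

1. P3: load  L0  bus=[BusRd]  L0: P0=I P1=I P2=I P3=E  mem[L0]=40
2. P0: load  L2  bus=[BusRd]  L2: P0=E P1=I P2=I P3=I  mem[L2]=10
3. P1: load  L0  bus=[BusRd]  L0: P0=I P1=S P2=I P3=S  mem[L0]=40
4. P1: store L2 := 86  bus=[BusRdX]  L2: P0=I P1=M P2=I P3=I  mem[L2]=10
5. P0: store L0 := 95  bus=[BusRdX]  L0: P0=M P1=I P2=I P3=I  mem[L0]=40
6. P0: load  L0  bus=[-]  L0: P0=M P1=I P2=I P3=I  mem[L0]=40
7. P3: load  L1  bus=[BusRd]  L1: P0=I P1=I P2=I P3=E  mem[L1]=60
8. P2: load  L0  bus=[BusRd,Flush]  L0: P0=S P1=I P2=S P3=I  mem[L0]=95
9. P1: store L3 := 91  bus=[BusRdX]  L3: P0=I P1=M P2=I P3=I  mem[L3]=80
10. P1: store L0 := 1  bus=[BusRdX]  L0: P0=I P1=M P2=I P3=I  mem[L0]=95
11. P3: load  L2  bus=[BusRd,Flush]  L2: P0=I P1=S P2=I P3=S  mem[L2]=86
12. P1: store L3 := 51  bus=[-]  L3: P0=I P1=M P2=I P3=I  mem[L3]=80
13. P2: load  L1  bus=[BusRd]  L1: P0=I P1=I P2=S P3=S  mem[L1]=60
14. P2: load  L5  bus=[BusRd]  L5: P0=I P1=I P2=E P3=I  mem[L5]=30
15. P1: store L4 := 79  bus=[BusRdX]  L4: P0=I P1=M P2=I P3=I  mem[L4]=90
16. P2: load  L2  bus=[BusRd]  L2: P0=I P1=S P2=S P3=S  mem[L2]=86
17. P2: load  L5  bus=[-]  L5: P0=I P1=I P2=E P3=I  mem[L5]=30
18. P1: store L0 := 98  bus=[-]  L0: P0=I P1=M P2=I P3=I  mem[L0]=95
19. P3: store L1 := 61  bus=[BusUpgr]  L1: P0=I P1=I P2=I P3=M  mem[L1]=60
20. P1: load  L2  bus=[-]  L2: P0=I P1=S P2=S P3=S  mem[L2]=86

bus = none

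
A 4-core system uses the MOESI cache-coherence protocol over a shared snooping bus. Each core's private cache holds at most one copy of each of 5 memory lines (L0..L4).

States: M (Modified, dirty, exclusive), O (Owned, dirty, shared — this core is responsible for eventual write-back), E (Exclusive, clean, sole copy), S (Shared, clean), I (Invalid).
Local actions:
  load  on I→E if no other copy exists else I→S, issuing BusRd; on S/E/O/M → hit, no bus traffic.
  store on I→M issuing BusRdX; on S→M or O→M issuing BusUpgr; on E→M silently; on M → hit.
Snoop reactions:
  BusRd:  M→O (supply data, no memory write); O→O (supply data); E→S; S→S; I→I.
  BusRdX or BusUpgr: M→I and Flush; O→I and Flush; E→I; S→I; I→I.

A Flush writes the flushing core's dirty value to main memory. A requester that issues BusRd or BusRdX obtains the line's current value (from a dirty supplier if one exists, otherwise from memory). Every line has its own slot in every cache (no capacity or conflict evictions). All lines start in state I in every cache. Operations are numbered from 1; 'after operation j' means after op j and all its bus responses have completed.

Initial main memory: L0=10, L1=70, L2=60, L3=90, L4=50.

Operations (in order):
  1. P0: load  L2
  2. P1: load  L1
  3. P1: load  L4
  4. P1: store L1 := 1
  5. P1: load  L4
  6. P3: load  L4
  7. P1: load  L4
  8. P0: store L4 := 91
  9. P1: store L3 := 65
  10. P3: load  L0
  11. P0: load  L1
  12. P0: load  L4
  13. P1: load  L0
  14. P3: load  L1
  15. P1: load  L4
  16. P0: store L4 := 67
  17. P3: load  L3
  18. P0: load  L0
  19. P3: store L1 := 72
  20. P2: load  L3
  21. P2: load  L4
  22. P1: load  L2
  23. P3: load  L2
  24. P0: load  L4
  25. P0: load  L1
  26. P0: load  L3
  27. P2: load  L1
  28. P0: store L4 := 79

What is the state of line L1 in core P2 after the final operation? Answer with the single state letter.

state = S

step 1: P0: load  L2  ⟶  EIII  (L2)  txn=BusRd  M[L2]=60
step 2: P1: load  L1  ⟶  IEII  (L1)  txn=BusRd  M[L1]=70
step 3: P1: load  L4  ⟶  IEII  (L4)  txn=BusRd  M[L4]=50
step 4: P1: store L1 := 1  ⟶  IMII  (L1)  txn=∅  M[L1]=70
step 5: P1: load  L4  ⟶  IEII  (L4)  txn=∅  M[L4]=50
step 6: P3: load  L4  ⟶  ISIS  (L4)  txn=BusRd  M[L4]=50
step 7: P1: load  L4  ⟶  ISIS  (L4)  txn=∅  M[L4]=50
step 8: P0: store L4 := 91  ⟶  MIII  (L4)  txn=BusRdX  M[L4]=50
step 9: P1: store L3 := 65  ⟶  IMII  (L3)  txn=BusRdX  M[L3]=90
step 10: P3: load  L0  ⟶  IIIE  (L0)  txn=BusRd  M[L0]=10
step 11: P0: load  L1  ⟶  SOII  (L1)  txn=BusRd  M[L1]=70
step 12: P0: load  L4  ⟶  MIII  (L4)  txn=∅  M[L4]=50
step 13: P1: load  L0  ⟶  ISIS  (L0)  txn=BusRd  M[L0]=10
step 14: P3: load  L1  ⟶  SOIS  (L1)  txn=BusRd  M[L1]=70
step 15: P1: load  L4  ⟶  OSII  (L4)  txn=BusRd  M[L4]=50
step 16: P0: store L4 := 67  ⟶  MIII  (L4)  txn=BusUpgr  M[L4]=50
step 17: P3: load  L3  ⟶  IOIS  (L3)  txn=BusRd  M[L3]=90
step 18: P0: load  L0  ⟶  SSIS  (L0)  txn=BusRd  M[L0]=10
step 19: P3: store L1 := 72  ⟶  IIIM  (L1)  txn=BusUpgr+Flush  M[L1]=1
step 20: P2: load  L3  ⟶  IOSS  (L3)  txn=BusRd  M[L3]=90
step 21: P2: load  L4  ⟶  OISI  (L4)  txn=BusRd  M[L4]=50
step 22: P1: load  L2  ⟶  SSII  (L2)  txn=BusRd  M[L2]=60
step 23: P3: load  L2  ⟶  SSIS  (L2)  txn=BusRd  M[L2]=60
step 24: P0: load  L4  ⟶  OISI  (L4)  txn=∅  M[L4]=50
step 25: P0: load  L1  ⟶  SIIO  (L1)  txn=BusRd  M[L1]=1
step 26: P0: load  L3  ⟶  SOSS  (L3)  txn=BusRd  M[L3]=90
step 27: P2: load  L1  ⟶  SISO  (L1)  txn=BusRd  M[L1]=1
step 28: P0: store L4 := 79  ⟶  MIII  (L4)  txn=BusUpgr  M[L4]=50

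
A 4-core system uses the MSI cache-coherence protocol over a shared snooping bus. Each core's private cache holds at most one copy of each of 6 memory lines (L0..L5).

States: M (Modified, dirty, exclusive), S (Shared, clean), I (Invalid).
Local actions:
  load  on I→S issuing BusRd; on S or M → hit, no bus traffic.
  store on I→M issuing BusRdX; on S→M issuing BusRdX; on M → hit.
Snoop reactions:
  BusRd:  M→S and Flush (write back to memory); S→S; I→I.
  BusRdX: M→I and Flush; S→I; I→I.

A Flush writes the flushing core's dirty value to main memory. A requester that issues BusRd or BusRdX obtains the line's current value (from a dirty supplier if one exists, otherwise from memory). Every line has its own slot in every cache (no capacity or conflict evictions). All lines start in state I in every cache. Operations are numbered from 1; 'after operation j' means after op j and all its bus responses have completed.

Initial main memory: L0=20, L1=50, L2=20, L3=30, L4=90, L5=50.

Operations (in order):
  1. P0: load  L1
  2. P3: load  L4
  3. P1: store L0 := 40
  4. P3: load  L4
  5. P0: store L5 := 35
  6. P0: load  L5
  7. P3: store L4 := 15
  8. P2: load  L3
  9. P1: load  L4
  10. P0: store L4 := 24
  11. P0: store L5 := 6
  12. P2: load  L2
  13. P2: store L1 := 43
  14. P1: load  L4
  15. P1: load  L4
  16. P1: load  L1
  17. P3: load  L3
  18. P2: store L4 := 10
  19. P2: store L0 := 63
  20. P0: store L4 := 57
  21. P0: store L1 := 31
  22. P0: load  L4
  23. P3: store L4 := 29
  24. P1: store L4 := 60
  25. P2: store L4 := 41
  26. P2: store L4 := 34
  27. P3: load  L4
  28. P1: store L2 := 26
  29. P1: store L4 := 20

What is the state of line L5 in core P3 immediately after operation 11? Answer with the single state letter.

  op1 P0: load  L1 → S/I/I/I on L1; bus BusRd; mem=50
  op2 P3: load  L4 → I/I/I/S on L4; bus BusRd; mem=90
  op3 P1: store L0 := 40 → I/M/I/I on L0; bus BusRdX; mem=20
  op4 P3: load  L4 → I/I/I/S on L4; bus (none); mem=90
  op5 P0: store L5 := 35 → M/I/I/I on L5; bus BusRdX; mem=50
  op6 P0: load  L5 → M/I/I/I on L5; bus (none); mem=50
  op7 P3: store L4 := 15 → I/I/I/M on L4; bus BusRdX; mem=90
  op8 P2: load  L3 → I/I/S/I on L3; bus BusRd; mem=30
  op9 P1: load  L4 → I/S/I/S on L4; bus BusRd Flush; mem=15
  op10 P0: store L4 := 24 → M/I/I/I on L4; bus BusRdX; mem=15
  op11 P0: store L5 := 6 → M/I/I/I on L5; bus (none); mem=50
  op12 P2: load  L2 → I/I/S/I on L2; bus BusRd; mem=20
  op13 P2: store L1 := 43 → I/I/M/I on L1; bus BusRdX; mem=50
  op14 P1: load  L4 → S/S/I/I on L4; bus BusRd Flush; mem=24
  op15 P1: load  L4 → S/S/I/I on L4; bus (none); mem=24
  op16 P1: load  L1 → I/S/S/I on L1; bus BusRd Flush; mem=43
  op17 P3: load  L3 → I/I/S/S on L3; bus BusRd; mem=30
  op18 P2: store L4 := 10 → I/I/M/I on L4; bus BusRdX; mem=24
  op19 P2: store L0 := 63 → I/I/M/I on L0; bus BusRdX Flush; mem=40
  op20 P0: store L4 := 57 → M/I/I/I on L4; bus BusRdX Flush; mem=10
  op21 P0: store L1 := 31 → M/I/I/I on L1; bus BusRdX; mem=43
  op22 P0: load  L4 → M/I/I/I on L4; bus (none); mem=10
  op23 P3: store L4 := 29 → I/I/I/M on L4; bus BusRdX Flush; mem=57
  op24 P1: store L4 := 60 → I/M/I/I on L4; bus BusRdX Flush; mem=29
  op25 P2: store L4 := 41 → I/I/M/I on L4; bus BusRdX Flush; mem=60
  op26 P2: store L4 := 34 → I/I/M/I on L4; bus (none); mem=60
  op27 P3: load  L4 → I/I/S/S on L4; bus BusRd Flush; mem=34
  op28 P1: store L2 := 26 → I/M/I/I on L2; bus BusRdX; mem=20
  op29 P1: store L4 := 20 → I/M/I/I on L4; bus BusRdX; mem=34

state = I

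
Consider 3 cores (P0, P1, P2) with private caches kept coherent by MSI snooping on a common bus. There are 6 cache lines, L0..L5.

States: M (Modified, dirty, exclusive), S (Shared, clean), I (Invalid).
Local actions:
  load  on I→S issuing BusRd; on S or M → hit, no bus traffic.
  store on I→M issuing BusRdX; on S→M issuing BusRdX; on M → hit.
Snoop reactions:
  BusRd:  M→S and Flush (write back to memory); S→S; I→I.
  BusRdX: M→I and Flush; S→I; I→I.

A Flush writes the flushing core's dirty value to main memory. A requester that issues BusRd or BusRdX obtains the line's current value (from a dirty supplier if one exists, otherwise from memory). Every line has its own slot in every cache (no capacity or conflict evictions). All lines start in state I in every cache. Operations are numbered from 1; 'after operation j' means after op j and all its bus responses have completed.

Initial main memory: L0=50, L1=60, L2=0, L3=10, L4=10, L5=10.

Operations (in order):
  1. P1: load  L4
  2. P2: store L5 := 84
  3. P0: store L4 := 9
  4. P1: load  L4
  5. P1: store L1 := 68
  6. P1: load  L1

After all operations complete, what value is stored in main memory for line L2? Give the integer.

[1] P1: load  L4 | P0:I, P1:S(10), P2:I | bus: BusRd
[2] P2: store L5 := 84 | P0:I, P1:I, P2:M(84) | bus: BusRdX
[3] P0: store L4 := 9 | P0:M(9), P1:I, P2:I | bus: BusRdX
[4] P1: load  L4 | P0:S(9), P1:S(9), P2:I | bus: BusRd,Flush
[5] P1: store L1 := 68 | P0:I, P1:M(68), P2:I | bus: BusRdX
[6] P1: load  L1 | P0:I, P1:M(68), P2:I | bus: none

memory[L2] = 0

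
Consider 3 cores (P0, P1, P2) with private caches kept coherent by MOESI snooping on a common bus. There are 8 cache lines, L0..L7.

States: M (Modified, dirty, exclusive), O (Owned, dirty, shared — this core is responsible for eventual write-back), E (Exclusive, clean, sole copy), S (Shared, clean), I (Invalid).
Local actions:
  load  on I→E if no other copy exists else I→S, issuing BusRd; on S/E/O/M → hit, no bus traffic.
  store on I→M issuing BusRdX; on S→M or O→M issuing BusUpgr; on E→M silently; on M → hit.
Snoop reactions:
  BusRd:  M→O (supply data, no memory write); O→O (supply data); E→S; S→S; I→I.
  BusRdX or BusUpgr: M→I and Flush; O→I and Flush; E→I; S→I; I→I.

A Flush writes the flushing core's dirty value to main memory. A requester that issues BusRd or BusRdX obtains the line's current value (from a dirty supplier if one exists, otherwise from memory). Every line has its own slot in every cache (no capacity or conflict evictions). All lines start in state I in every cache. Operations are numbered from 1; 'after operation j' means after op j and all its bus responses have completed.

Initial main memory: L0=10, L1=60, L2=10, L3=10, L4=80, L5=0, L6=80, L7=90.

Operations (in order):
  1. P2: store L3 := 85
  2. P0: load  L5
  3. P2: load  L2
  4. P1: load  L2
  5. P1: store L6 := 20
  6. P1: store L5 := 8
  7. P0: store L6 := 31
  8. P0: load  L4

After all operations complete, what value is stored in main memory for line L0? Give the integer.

[1] P2: store L3 := 85 | P0:I, P1:I, P2:M(85) | bus: BusRdX
[2] P0: load  L5 | P0:E(0), P1:I, P2:I | bus: BusRd
[3] P2: load  L2 | P0:I, P1:I, P2:E(10) | bus: BusRd
[4] P1: load  L2 | P0:I, P1:S(10), P2:S(10) | bus: BusRd
[5] P1: store L6 := 20 | P0:I, P1:M(20), P2:I | bus: BusRdX
[6] P1: store L5 := 8 | P0:I, P1:M(8), P2:I | bus: BusRdX
[7] P0: store L6 := 31 | P0:M(31), P1:I, P2:I | bus: BusRdX,Flush
[8] P0: load  L4 | P0:E(80), P1:I, P2:I | bus: BusRd

memory[L0] = 10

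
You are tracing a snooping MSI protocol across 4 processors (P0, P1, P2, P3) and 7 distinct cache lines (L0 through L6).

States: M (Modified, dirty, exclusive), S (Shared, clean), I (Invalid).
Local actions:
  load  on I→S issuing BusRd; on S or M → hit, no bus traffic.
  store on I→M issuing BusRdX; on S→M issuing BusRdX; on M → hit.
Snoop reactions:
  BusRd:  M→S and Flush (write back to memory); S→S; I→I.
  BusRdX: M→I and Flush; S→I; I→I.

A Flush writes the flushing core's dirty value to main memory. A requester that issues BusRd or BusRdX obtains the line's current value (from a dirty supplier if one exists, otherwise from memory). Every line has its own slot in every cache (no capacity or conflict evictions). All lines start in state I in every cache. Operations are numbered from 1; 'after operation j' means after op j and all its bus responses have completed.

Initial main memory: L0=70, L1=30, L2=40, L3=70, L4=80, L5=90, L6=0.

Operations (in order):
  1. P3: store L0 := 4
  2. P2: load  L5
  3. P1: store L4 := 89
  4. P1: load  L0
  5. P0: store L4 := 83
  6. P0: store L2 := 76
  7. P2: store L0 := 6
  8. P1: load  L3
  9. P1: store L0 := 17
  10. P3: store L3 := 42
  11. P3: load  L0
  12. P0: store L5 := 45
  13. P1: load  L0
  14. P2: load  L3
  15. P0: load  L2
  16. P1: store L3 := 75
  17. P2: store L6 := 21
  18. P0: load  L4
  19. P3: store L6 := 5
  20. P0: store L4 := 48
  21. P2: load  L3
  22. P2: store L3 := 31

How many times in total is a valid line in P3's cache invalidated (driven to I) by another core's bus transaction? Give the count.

invalidations = 2

1. P3: store L0 := 4  bus=[BusRdX]  L0: P0=I P1=I P2=I P3=M  mem[L0]=70
2. P2: load  L5  bus=[BusRd]  L5: P0=I P1=I P2=S P3=I  mem[L5]=90
3. P1: store L4 := 89  bus=[BusRdX]  L4: P0=I P1=M P2=I P3=I  mem[L4]=80
4. P1: load  L0  bus=[BusRd,Flush]  L0: P0=I P1=S P2=I P3=S  mem[L0]=4
5. P0: store L4 := 83  bus=[BusRdX,Flush]  L4: P0=M P1=I P2=I P3=I  mem[L4]=89
6. P0: store L2 := 76  bus=[BusRdX]  L2: P0=M P1=I P2=I P3=I  mem[L2]=40
7. P2: store L0 := 6  bus=[BusRdX]  L0: P0=I P1=I P2=M P3=I  mem[L0]=4
8. P1: load  L3  bus=[BusRd]  L3: P0=I P1=S P2=I P3=I  mem[L3]=70
9. P1: store L0 := 17  bus=[BusRdX,Flush]  L0: P0=I P1=M P2=I P3=I  mem[L0]=6
10. P3: store L3 := 42  bus=[BusRdX]  L3: P0=I P1=I P2=I P3=M  mem[L3]=70
11. P3: load  L0  bus=[BusRd,Flush]  L0: P0=I P1=S P2=I P3=S  mem[L0]=17
12. P0: store L5 := 45  bus=[BusRdX]  L5: P0=M P1=I P2=I P3=I  mem[L5]=90
13. P1: load  L0  bus=[-]  L0: P0=I P1=S P2=I P3=S  mem[L0]=17
14. P2: load  L3  bus=[BusRd,Flush]  L3: P0=I P1=I P2=S P3=S  mem[L3]=42
15. P0: load  L2  bus=[-]  L2: P0=M P1=I P2=I P3=I  mem[L2]=40
16. P1: store L3 := 75  bus=[BusRdX]  L3: P0=I P1=M P2=I P3=I  mem[L3]=42
17. P2: store L6 := 21  bus=[BusRdX]  L6: P0=I P1=I P2=M P3=I  mem[L6]=0
18. P0: load  L4  bus=[-]  L4: P0=M P1=I P2=I P3=I  mem[L4]=89
19. P3: store L6 := 5  bus=[BusRdX,Flush]  L6: P0=I P1=I P2=I P3=M  mem[L6]=21
20. P0: store L4 := 48  bus=[-]  L4: P0=M P1=I P2=I P3=I  mem[L4]=89
21. P2: load  L3  bus=[BusRd,Flush]  L3: P0=I P1=S P2=S P3=I  mem[L3]=75
22. P2: store L3 := 31  bus=[BusRdX]  L3: P0=I P1=I P2=M P3=I  mem[L3]=75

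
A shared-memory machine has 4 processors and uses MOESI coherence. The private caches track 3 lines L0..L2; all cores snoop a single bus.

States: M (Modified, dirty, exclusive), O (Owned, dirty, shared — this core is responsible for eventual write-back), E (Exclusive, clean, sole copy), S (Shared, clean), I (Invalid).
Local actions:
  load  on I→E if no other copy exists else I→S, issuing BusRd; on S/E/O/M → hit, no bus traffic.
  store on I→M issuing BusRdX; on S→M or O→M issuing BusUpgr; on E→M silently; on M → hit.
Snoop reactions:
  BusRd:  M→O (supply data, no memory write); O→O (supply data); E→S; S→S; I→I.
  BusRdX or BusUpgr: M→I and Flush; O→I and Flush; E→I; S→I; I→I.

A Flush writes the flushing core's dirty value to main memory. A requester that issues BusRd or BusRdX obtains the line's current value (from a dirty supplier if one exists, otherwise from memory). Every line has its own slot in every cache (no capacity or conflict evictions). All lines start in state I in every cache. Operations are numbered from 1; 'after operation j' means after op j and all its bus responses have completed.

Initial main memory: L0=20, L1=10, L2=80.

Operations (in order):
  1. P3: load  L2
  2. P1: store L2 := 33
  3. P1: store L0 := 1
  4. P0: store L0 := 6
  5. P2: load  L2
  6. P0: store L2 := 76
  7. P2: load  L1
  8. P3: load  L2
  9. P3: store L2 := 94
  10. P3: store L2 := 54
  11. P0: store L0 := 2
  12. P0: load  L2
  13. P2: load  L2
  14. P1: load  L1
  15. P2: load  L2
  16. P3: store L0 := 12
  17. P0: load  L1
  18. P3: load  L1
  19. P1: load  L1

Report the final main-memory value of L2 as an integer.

memory[L2] = 76

1. P3: load  L2  bus=[BusRd]  L2: P0=I P1=I P2=I P3=E  mem[L2]=80
2. P1: store L2 := 33  bus=[BusRdX]  L2: P0=I P1=M P2=I P3=I  mem[L2]=80
3. P1: store L0 := 1  bus=[BusRdX]  L0: P0=I P1=M P2=I P3=I  mem[L0]=20
4. P0: store L0 := 6  bus=[BusRdX,Flush]  L0: P0=M P1=I P2=I P3=I  mem[L0]=1
5. P2: load  L2  bus=[BusRd]  L2: P0=I P1=O P2=S P3=I  mem[L2]=80
6. P0: store L2 := 76  bus=[BusRdX,Flush]  L2: P0=M P1=I P2=I P3=I  mem[L2]=33
7. P2: load  L1  bus=[BusRd]  L1: P0=I P1=I P2=E P3=I  mem[L1]=10
8. P3: load  L2  bus=[BusRd]  L2: P0=O P1=I P2=I P3=S  mem[L2]=33
9. P3: store L2 := 94  bus=[BusUpgr,Flush]  L2: P0=I P1=I P2=I P3=M  mem[L2]=76
10. P3: store L2 := 54  bus=[-]  L2: P0=I P1=I P2=I P3=M  mem[L2]=76
11. P0: store L0 := 2  bus=[-]  L0: P0=M P1=I P2=I P3=I  mem[L0]=1
12. P0: load  L2  bus=[BusRd]  L2: P0=S P1=I P2=I P3=O  mem[L2]=76
13. P2: load  L2  bus=[BusRd]  L2: P0=S P1=I P2=S P3=O  mem[L2]=76
14. P1: load  L1  bus=[BusRd]  L1: P0=I P1=S P2=S P3=I  mem[L1]=10
15. P2: load  L2  bus=[-]  L2: P0=S P1=I P2=S P3=O  mem[L2]=76
16. P3: store L0 := 12  bus=[BusRdX,Flush]  L0: P0=I P1=I P2=I P3=M  mem[L0]=2
17. P0: load  L1  bus=[BusRd]  L1: P0=S P1=S P2=S P3=I  mem[L1]=10
18. P3: load  L1  bus=[BusRd]  L1: P0=S P1=S P2=S P3=S  mem[L1]=10
19. P1: load  L1  bus=[-]  L1: P0=S P1=S P2=S P3=S  mem[L1]=10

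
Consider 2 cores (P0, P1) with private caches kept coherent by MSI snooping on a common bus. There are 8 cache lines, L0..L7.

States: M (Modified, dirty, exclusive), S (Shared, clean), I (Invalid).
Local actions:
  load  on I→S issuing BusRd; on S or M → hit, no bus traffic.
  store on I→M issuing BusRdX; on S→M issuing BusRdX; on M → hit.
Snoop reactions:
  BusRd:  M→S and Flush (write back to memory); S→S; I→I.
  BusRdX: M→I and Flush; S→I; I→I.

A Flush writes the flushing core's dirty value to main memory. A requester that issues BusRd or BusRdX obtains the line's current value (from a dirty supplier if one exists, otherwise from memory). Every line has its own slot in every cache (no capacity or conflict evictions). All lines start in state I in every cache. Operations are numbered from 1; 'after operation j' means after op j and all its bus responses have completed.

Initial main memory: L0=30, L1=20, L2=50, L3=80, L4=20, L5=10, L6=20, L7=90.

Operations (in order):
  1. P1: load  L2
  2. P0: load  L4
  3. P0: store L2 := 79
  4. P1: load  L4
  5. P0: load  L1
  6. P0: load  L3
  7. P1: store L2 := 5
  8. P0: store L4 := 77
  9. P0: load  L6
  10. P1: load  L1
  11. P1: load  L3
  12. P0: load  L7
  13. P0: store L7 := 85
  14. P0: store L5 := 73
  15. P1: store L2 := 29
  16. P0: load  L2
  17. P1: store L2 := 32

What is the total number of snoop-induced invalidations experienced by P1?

invalidations = 2

1. P1: load  L2  bus=[BusRd]  L2: P0=I P1=S  mem[L2]=50
2. P0: load  L4  bus=[BusRd]  L4: P0=S P1=I  mem[L4]=20
3. P0: store L2 := 79  bus=[BusRdX]  L2: P0=M P1=I  mem[L2]=50
4. P1: load  L4  bus=[BusRd]  L4: P0=S P1=S  mem[L4]=20
5. P0: load  L1  bus=[BusRd]  L1: P0=S P1=I  mem[L1]=20
6. P0: load  L3  bus=[BusRd]  L3: P0=S P1=I  mem[L3]=80
7. P1: store L2 := 5  bus=[BusRdX,Flush]  L2: P0=I P1=M  mem[L2]=79
8. P0: store L4 := 77  bus=[BusRdX]  L4: P0=M P1=I  mem[L4]=20
9. P0: load  L6  bus=[BusRd]  L6: P0=S P1=I  mem[L6]=20
10. P1: load  L1  bus=[BusRd]  L1: P0=S P1=S  mem[L1]=20
11. P1: load  L3  bus=[BusRd]  L3: P0=S P1=S  mem[L3]=80
12. P0: load  L7  bus=[BusRd]  L7: P0=S P1=I  mem[L7]=90
13. P0: store L7 := 85  bus=[BusRdX]  L7: P0=M P1=I  mem[L7]=90
14. P0: store L5 := 73  bus=[BusRdX]  L5: P0=M P1=I  mem[L5]=10
15. P1: store L2 := 29  bus=[-]  L2: P0=I P1=M  mem[L2]=79
16. P0: load  L2  bus=[BusRd,Flush]  L2: P0=S P1=S  mem[L2]=29
17. P1: store L2 := 32  bus=[BusRdX]  L2: P0=I P1=M  mem[L2]=29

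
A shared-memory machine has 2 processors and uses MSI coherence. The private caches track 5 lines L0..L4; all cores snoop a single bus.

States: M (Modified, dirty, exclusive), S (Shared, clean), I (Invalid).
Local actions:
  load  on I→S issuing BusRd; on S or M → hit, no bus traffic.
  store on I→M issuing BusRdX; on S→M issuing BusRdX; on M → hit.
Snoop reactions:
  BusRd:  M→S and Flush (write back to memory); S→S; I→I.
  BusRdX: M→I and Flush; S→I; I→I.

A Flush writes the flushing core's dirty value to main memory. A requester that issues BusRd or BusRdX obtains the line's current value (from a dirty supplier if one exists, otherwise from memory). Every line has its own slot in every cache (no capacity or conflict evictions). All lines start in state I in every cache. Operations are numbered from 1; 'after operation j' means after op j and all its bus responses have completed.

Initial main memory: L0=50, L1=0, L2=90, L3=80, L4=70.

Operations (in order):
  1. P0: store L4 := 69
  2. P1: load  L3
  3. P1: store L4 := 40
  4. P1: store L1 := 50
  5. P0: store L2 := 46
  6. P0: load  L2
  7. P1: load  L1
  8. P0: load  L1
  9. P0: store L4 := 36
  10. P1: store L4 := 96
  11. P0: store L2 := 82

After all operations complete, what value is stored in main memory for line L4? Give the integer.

  op1 P0: store L4 := 69 → M/I on L4; bus BusRdX; mem=70
  op2 P1: load  L3 → I/S on L3; bus BusRd; mem=80
  op3 P1: store L4 := 40 → I/M on L4; bus BusRdX Flush; mem=69
  op4 P1: store L1 := 50 → I/M on L1; bus BusRdX; mem=0
  op5 P0: store L2 := 46 → M/I on L2; bus BusRdX; mem=90
  op6 P0: load  L2 → M/I on L2; bus (none); mem=90
  op7 P1: load  L1 → I/M on L1; bus (none); mem=0
  op8 P0: load  L1 → S/S on L1; bus BusRd Flush; mem=50
  op9 P0: store L4 := 36 → M/I on L4; bus BusRdX Flush; mem=40
  op10 P1: store L4 := 96 → I/M on L4; bus BusRdX Flush; mem=36
  op11 P0: store L2 := 82 → M/I on L2; bus (none); mem=90

memory[L4] = 36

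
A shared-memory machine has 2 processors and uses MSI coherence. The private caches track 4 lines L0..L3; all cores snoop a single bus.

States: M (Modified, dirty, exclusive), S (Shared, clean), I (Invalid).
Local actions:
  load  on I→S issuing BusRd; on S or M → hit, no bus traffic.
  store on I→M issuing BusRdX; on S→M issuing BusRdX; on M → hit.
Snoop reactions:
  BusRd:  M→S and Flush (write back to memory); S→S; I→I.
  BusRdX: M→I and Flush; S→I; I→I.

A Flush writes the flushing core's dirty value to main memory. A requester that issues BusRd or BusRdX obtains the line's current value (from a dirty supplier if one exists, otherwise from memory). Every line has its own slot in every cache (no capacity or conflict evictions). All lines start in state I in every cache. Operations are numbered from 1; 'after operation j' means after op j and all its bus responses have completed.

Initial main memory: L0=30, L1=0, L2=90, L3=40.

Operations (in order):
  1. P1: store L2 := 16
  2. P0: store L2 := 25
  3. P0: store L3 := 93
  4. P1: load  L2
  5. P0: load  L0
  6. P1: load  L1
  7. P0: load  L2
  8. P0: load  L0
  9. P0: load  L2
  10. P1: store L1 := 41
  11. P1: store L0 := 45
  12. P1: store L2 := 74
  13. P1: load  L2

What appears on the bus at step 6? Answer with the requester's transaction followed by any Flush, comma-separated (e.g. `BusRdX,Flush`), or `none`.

  op1 P1: store L2 := 16 → I/M on L2; bus BusRdX; mem=90
  op2 P0: store L2 := 25 → M/I on L2; bus BusRdX Flush; mem=16
  op3 P0: store L3 := 93 → M/I on L3; bus BusRdX; mem=40
  op4 P1: load  L2 → S/S on L2; bus BusRd Flush; mem=25
  op5 P0: load  L0 → S/I on L0; bus BusRd; mem=30
  op6 P1: load  L1 → I/S on L1; bus BusRd; mem=0
  op7 P0: load  L2 → S/S on L2; bus (none); mem=25
  op8 P0: load  L0 → S/I on L0; bus (none); mem=30
  op9 P0: load  L2 → S/S on L2; bus (none); mem=25
  op10 P1: store L1 := 41 → I/M on L1; bus BusRdX; mem=0
  op11 P1: store L0 := 45 → I/M on L0; bus BusRdX; mem=30
  op12 P1: store L2 := 74 → I/M on L2; bus BusRdX; mem=25
  op13 P1: load  L2 → I/M on L2; bus (none); mem=25

bus = BusRd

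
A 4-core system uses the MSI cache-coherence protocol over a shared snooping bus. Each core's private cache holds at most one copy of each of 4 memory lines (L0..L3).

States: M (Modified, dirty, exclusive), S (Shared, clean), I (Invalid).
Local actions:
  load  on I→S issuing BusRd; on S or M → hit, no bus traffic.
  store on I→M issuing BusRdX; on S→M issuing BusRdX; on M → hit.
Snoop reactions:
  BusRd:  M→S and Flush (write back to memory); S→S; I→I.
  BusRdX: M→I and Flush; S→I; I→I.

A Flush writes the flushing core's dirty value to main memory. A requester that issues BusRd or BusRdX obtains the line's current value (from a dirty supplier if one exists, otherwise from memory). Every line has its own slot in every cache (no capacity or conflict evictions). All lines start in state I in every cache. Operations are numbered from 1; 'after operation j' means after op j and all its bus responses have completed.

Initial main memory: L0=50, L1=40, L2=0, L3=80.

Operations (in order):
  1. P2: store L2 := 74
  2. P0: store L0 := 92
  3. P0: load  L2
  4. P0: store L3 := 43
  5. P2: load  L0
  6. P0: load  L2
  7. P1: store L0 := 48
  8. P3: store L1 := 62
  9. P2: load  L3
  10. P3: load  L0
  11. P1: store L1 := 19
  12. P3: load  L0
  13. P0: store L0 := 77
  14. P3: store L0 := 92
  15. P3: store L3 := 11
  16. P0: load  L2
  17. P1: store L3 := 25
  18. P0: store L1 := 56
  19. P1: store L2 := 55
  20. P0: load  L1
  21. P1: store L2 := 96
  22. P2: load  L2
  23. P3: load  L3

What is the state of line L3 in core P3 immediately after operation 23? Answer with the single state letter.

step 1: P2: store L2 := 74  ⟶  IIMI  (L2)  txn=BusRdX  M[L2]=0
step 2: P0: store L0 := 92  ⟶  MIII  (L0)  txn=BusRdX  M[L0]=50
step 3: P0: load  L2  ⟶  SISI  (L2)  txn=BusRd+Flush  M[L2]=74
step 4: P0: store L3 := 43  ⟶  MIII  (L3)  txn=BusRdX  M[L3]=80
step 5: P2: load  L0  ⟶  SISI  (L0)  txn=BusRd+Flush  M[L0]=92
step 6: P0: load  L2  ⟶  SISI  (L2)  txn=∅  M[L2]=74
step 7: P1: store L0 := 48  ⟶  IMII  (L0)  txn=BusRdX  M[L0]=92
step 8: P3: store L1 := 62  ⟶  IIIM  (L1)  txn=BusRdX  M[L1]=40
step 9: P2: load  L3  ⟶  SISI  (L3)  txn=BusRd+Flush  M[L3]=43
step 10: P3: load  L0  ⟶  ISIS  (L0)  txn=BusRd+Flush  M[L0]=48
step 11: P1: store L1 := 19  ⟶  IMII  (L1)  txn=BusRdX+Flush  M[L1]=62
step 12: P3: load  L0  ⟶  ISIS  (L0)  txn=∅  M[L0]=48
step 13: P0: store L0 := 77  ⟶  MIII  (L0)  txn=BusRdX  M[L0]=48
step 14: P3: store L0 := 92  ⟶  IIIM  (L0)  txn=BusRdX+Flush  M[L0]=77
step 15: P3: store L3 := 11  ⟶  IIIM  (L3)  txn=BusRdX  M[L3]=43
step 16: P0: load  L2  ⟶  SISI  (L2)  txn=∅  M[L2]=74
step 17: P1: store L3 := 25  ⟶  IMII  (L3)  txn=BusRdX+Flush  M[L3]=11
step 18: P0: store L1 := 56  ⟶  MIII  (L1)  txn=BusRdX+Flush  M[L1]=19
step 19: P1: store L2 := 55  ⟶  IMII  (L2)  txn=BusRdX  M[L2]=74
step 20: P0: load  L1  ⟶  MIII  (L1)  txn=∅  M[L1]=19
step 21: P1: store L2 := 96  ⟶  IMII  (L2)  txn=∅  M[L2]=74
step 22: P2: load  L2  ⟶  ISSI  (L2)  txn=BusRd+Flush  M[L2]=96
step 23: P3: load  L3  ⟶  ISIS  (L3)  txn=BusRd+Flush  M[L3]=25

state = S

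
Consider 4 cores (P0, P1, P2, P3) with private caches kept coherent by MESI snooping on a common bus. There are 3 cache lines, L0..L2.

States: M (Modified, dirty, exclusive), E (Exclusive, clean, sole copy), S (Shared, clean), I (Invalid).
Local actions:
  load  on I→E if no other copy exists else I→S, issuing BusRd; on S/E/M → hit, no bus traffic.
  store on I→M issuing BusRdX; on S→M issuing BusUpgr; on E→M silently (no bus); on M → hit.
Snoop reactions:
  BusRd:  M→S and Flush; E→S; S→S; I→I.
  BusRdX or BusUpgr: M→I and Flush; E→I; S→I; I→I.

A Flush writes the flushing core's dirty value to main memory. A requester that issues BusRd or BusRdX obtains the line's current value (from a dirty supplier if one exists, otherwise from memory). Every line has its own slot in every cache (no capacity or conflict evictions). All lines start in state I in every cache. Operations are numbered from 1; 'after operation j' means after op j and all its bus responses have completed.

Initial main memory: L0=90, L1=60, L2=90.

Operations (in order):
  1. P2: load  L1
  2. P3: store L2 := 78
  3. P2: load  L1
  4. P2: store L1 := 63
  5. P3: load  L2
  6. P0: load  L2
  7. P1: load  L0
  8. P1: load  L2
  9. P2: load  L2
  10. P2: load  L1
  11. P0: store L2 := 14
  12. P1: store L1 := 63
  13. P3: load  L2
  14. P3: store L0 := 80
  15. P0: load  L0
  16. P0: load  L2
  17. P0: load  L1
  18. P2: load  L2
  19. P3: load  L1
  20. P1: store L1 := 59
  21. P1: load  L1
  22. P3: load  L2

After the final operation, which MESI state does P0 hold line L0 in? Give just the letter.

state = S

[1] P2: load  L1 | P0:I, P1:I, P2:E(60), P3:I | bus: BusRd
[2] P3: store L2 := 78 | P0:I, P1:I, P2:I, P3:M(78) | bus: BusRdX
[3] P2: load  L1 | P0:I, P1:I, P2:E(60), P3:I | bus: none
[4] P2: store L1 := 63 | P0:I, P1:I, P2:M(63), P3:I | bus: none
[5] P3: load  L2 | P0:I, P1:I, P2:I, P3:M(78) | bus: none
[6] P0: load  L2 | P0:S(78), P1:I, P2:I, P3:S(78) | bus: BusRd,Flush
[7] P1: load  L0 | P0:I, P1:E(90), P2:I, P3:I | bus: BusRd
[8] P1: load  L2 | P0:S(78), P1:S(78), P2:I, P3:S(78) | bus: BusRd
[9] P2: load  L2 | P0:S(78), P1:S(78), P2:S(78), P3:S(78) | bus: BusRd
[10] P2: load  L1 | P0:I, P1:I, P2:M(63), P3:I | bus: none
[11] P0: store L2 := 14 | P0:M(14), P1:I, P2:I, P3:I | bus: BusUpgr
[12] P1: store L1 := 63 | P0:I, P1:M(63), P2:I, P3:I | bus: BusRdX,Flush
[13] P3: load  L2 | P0:S(14), P1:I, P2:I, P3:S(14) | bus: BusRd,Flush
[14] P3: store L0 := 80 | P0:I, P1:I, P2:I, P3:M(80) | bus: BusRdX
[15] P0: load  L0 | P0:S(80), P1:I, P2:I, P3:S(80) | bus: BusRd,Flush
[16] P0: load  L2 | P0:S(14), P1:I, P2:I, P3:S(14) | bus: none
[17] P0: load  L1 | P0:S(63), P1:S(63), P2:I, P3:I | bus: BusRd,Flush
[18] P2: load  L2 | P0:S(14), P1:I, P2:S(14), P3:S(14) | bus: BusRd
[19] P3: load  L1 | P0:S(63), P1:S(63), P2:I, P3:S(63) | bus: BusRd
[20] P1: store L1 := 59 | P0:I, P1:M(59), P2:I, P3:I | bus: BusUpgr
[21] P1: load  L1 | P0:I, P1:M(59), P2:I, P3:I | bus: none
[22] P3: load  L2 | P0:S(14), P1:I, P2:S(14), P3:S(14) | bus: none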